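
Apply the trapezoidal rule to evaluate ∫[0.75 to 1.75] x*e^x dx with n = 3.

f(x) = x*e^x
a = 0.75, b = 1.75, n = 3
h = (b - a)/n = 0.333333

Trapezoidal rule: (h/2)[f(x₀) + 2f(x₁) + 2f(x₂) + ... + f(xₙ)]

x_0 = 0.7500, f(x_0) = 1.587750, coefficient = 1
x_1 = 1.0833, f(x_1) = 3.200721, coefficient = 2
x_2 = 1.4167, f(x_2) = 5.841417, coefficient = 2
x_3 = 1.7500, f(x_3) = 10.070555, coefficient = 1

I ≈ (0.333333/2) × 29.742580 = 4.957097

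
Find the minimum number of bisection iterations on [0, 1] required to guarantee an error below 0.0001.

We need (b-a)/2^n ≤ 0.0001
(1 - 0)/2^n ≤ 0.0001
1/2^n ≤ 0.0001
2^n ≥ 10000
n ≥ log₂(10000) = 13.29
n ≥ 14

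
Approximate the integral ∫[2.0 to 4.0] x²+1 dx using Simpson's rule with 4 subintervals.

f(x) = x²+1
a = 2.0, b = 4.0, n = 4
h = (b - a)/n = 0.500000

Simpson's rule: (h/3)[f(x₀) + 4f(x₁) + 2f(x₂) + ... + f(xₙ)]

x_0 = 2.0000, f(x_0) = 5.000000, coefficient = 1
x_1 = 2.5000, f(x_1) = 7.250000, coefficient = 4
x_2 = 3.0000, f(x_2) = 10.000000, coefficient = 2
x_3 = 3.5000, f(x_3) = 13.250000, coefficient = 4
x_4 = 4.0000, f(x_4) = 17.000000, coefficient = 1

I ≈ (0.500000/3) × 124.000000 = 20.666667
Exact value: 20.666667
Error: 0.000000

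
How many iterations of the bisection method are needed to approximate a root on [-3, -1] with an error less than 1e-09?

We need (b-a)/2^n ≤ 1e-09
(-1 - (-3))/2^n ≤ 1e-09
2/2^n ≤ 1e-09
2^n ≥ 2000000000
n ≥ log₂(2000000000) = 30.90
n ≥ 31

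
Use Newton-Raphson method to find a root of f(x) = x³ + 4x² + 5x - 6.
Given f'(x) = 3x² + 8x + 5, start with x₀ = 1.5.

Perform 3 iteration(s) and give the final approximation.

f(x) = x³ + 4x² + 5x - 6
f'(x) = 3x² + 8x + 5
x₀ = 1.5

Newton-Raphson formula: x_{n+1} = x_n - f(x_n)/f'(x_n)

Iteration 1:
  f(1.500000) = 13.875000
  f'(1.500000) = 23.750000
  x_1 = 1.500000 - 13.875000/23.750000 = 0.915789
Iteration 2:
  f(0.915789) = 2.701674
  f'(0.915789) = 14.842327
  x_2 = 0.915789 - 2.701674/14.842327 = 0.733764
Iteration 3:
  f(0.733764) = 0.217530
  f'(0.733764) = 12.485347
  x_3 = 0.733764 - 0.217530/12.485347 = 0.716342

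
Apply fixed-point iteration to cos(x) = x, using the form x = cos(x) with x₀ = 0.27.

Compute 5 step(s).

Equation: cos(x) = x
Fixed-point form: x = cos(x)
x₀ = 0.27

x_1 = g(0.270000) = 0.963771
x_2 = g(0.963771) = 0.570427
x_3 = g(0.570427) = 0.841671
x_4 = g(0.841671) = 0.666218
x_5 = g(0.666218) = 0.786165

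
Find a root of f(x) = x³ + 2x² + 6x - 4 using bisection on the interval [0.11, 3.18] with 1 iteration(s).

f(x) = x³ + 2x² + 6x - 4
Initial interval: [0.11, 3.18]

Iteration 1:
  c_1 = (0.110000 + 3.180000)/2 = 1.645000
  f(c_1) = f(1.645000) = 15.733461
  f(a) × f(c) < 0, new interval: [0.110000, 1.645000]

After 1 iteration(s), the approximation is c_1 = 1.645000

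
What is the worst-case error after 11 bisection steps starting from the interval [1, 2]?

Bisection error bound: |error| ≤ (b-a)/2^n
|error| ≤ (2 - 1)/2^11 = 1/2^11
|error| ≤ 0.0004882812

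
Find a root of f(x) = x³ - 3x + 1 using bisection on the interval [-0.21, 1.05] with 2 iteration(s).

f(x) = x³ - 3x + 1
Initial interval: [-0.21, 1.05]

Iteration 1:
  c_1 = (-0.210000 + 1.050000)/2 = 0.420000
  f(c_1) = f(0.420000) = -0.185912
  f(a) × f(c) < 0, new interval: [-0.210000, 0.420000]
Iteration 2:
  c_2 = (-0.210000 + 0.420000)/2 = 0.105000
  f(c_2) = f(0.105000) = 0.686158
  f(a) × f(c) ≥ 0, new interval: [0.105000, 0.420000]

After 2 iteration(s), the approximation is c_2 = 0.105000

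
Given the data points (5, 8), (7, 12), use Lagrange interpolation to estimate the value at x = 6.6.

Lagrange interpolation formula:
P(x) = Σ yᵢ × Lᵢ(x)
where Lᵢ(x) = Π_{j≠i} (x - xⱼ)/(xᵢ - xⱼ)

L_0(6.6) = (6.6 - 7)/(5 - 7) = 0.200000
L_1(6.6) = (6.6 - 5)/(7 - 5) = 0.800000

P(6.6) = 8×L_0(6.6) + 12×L_1(6.6)
P(6.6) = 11.200000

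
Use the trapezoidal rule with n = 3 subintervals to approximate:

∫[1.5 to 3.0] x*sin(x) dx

f(x) = x*sin(x)
a = 1.5, b = 3.0, n = 3
h = (b - a)/n = 0.500000

Trapezoidal rule: (h/2)[f(x₀) + 2f(x₁) + 2f(x₂) + ... + f(xₙ)]

x_0 = 1.5000, f(x_0) = 1.496242, coefficient = 1
x_1 = 2.0000, f(x_1) = 1.818595, coefficient = 2
x_2 = 2.5000, f(x_2) = 1.496180, coefficient = 2
x_3 = 3.0000, f(x_3) = 0.423360, coefficient = 1

I ≈ (0.500000/2) × 8.549153 = 2.137288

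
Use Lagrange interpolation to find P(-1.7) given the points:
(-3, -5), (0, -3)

Lagrange interpolation formula:
P(x) = Σ yᵢ × Lᵢ(x)
where Lᵢ(x) = Π_{j≠i} (x - xⱼ)/(xᵢ - xⱼ)

L_0(-1.7) = (-1.7 - 0)/(-3 - 0) = 0.566667
L_1(-1.7) = (-1.7 - (-3))/(0 - (-3)) = 0.433333

P(-1.7) = (-5)×L_0(-1.7) + (-3)×L_1(-1.7)
P(-1.7) = -4.133333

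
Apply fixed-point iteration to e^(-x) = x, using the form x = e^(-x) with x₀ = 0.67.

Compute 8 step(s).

Equation: e^(-x) = x
Fixed-point form: x = e^(-x)
x₀ = 0.67

x_1 = g(0.670000) = 0.511709
x_2 = g(0.511709) = 0.599470
x_3 = g(0.599470) = 0.549102
x_4 = g(0.549102) = 0.577468
x_5 = g(0.577468) = 0.561318
x_6 = g(0.561318) = 0.570457
x_7 = g(0.570457) = 0.565267
x_8 = g(0.565267) = 0.568208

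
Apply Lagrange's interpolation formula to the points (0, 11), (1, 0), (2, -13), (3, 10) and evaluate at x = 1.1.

Lagrange interpolation formula:
P(x) = Σ yᵢ × Lᵢ(x)
where Lᵢ(x) = Π_{j≠i} (x - xⱼ)/(xᵢ - xⱼ)

L_0(1.1) = (1.1 - 1)/(0 - 1) × (1.1 - 2)/(0 - 2) × (1.1 - 3)/(0 - 3) = -0.028500
L_1(1.1) = (1.1 - 0)/(1 - 0) × (1.1 - 2)/(1 - 2) × (1.1 - 3)/(1 - 3) = 0.940500
L_2(1.1) = (1.1 - 0)/(2 - 0) × (1.1 - 1)/(2 - 1) × (1.1 - 3)/(2 - 3) = 0.104500
L_3(1.1) = (1.1 - 0)/(3 - 0) × (1.1 - 1)/(3 - 1) × (1.1 - 2)/(3 - 2) = -0.016500

P(1.1) = 11×L_0(1.1) + 0×L_1(1.1) + (-13)×L_2(1.1) + 10×L_3(1.1)
P(1.1) = -1.837000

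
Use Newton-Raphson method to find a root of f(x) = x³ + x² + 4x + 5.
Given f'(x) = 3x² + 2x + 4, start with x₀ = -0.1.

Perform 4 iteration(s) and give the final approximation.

f(x) = x³ + x² + 4x + 5
f'(x) = 3x² + 2x + 4
x₀ = -0.1

Newton-Raphson formula: x_{n+1} = x_n - f(x_n)/f'(x_n)

Iteration 1:
  f(-0.100000) = 4.609000
  f'(-0.100000) = 3.830000
  x_1 = -0.100000 - 4.609000/3.830000 = -1.303394
Iteration 2:
  f(-1.303394) = -0.728994
  f'(-1.303394) = 6.489721
  x_2 = -1.303394 - (-0.728994)/6.489721 = -1.191064
Iteration 3:
  f(-1.191064) = -0.035304
  f'(-1.191064) = 5.873771
  x_3 = -1.191064 - (-0.035304)/5.873771 = -1.185053
Iteration 4:
  f(-1.185053) = -0.000093
  f'(-1.185053) = 5.842947
  x_4 = -1.185053 - (-0.000093)/5.842947 = -1.185037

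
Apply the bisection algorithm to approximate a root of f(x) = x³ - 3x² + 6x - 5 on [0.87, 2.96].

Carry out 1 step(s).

f(x) = x³ - 3x² + 6x - 5
Initial interval: [0.87, 2.96]

Iteration 1:
  c_1 = (0.870000 + 2.960000)/2 = 1.915000
  f(c_1) = f(1.915000) = 2.511061
  f(a) × f(c) < 0, new interval: [0.870000, 1.915000]

After 1 iteration(s), the approximation is c_1 = 1.915000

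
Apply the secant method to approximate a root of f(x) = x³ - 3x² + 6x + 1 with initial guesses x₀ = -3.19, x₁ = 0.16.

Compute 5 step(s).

f(x) = x³ - 3x² + 6x + 1
x₀ = -3.19, x₁ = 0.16

Secant formula: x_{n+1} = x_n - f(x_n)(x_n - x_{n-1})/(f(x_n) - f(x_{n-1}))

Iteration 1:
  f(-3.190000) = -81.130059
  f(0.160000) = 1.887296
  x_2 = 0.160000 - 1.887296×(0.160000 - (-3.190000))/(1.887296 - (-81.130059))
       = 0.083842
Iteration 2:
  f(0.160000) = 1.887296
  f(0.083842) = 1.482553
  x_3 = 0.083842 - 1.482553×(0.083842 - 0.160000)/(1.482553 - 1.887296)
       = -0.195121
Iteration 3:
  f(0.083842) = 1.482553
  f(-0.195121) = -0.292370
  x_4 = -0.195121 - (-0.292370)×(-0.195121 - 0.083842)/(-0.292370 - 1.482553)
       = -0.149169
Iteration 4:
  f(-0.195121) = -0.292370
  f(-0.149169) = 0.034910
  x_5 = -0.149169 - 0.034910×(-0.149169 - (-0.195121))/(0.034910 - (-0.292370))
       = -0.154071
Iteration 5:
  f(-0.149169) = 0.034910
  f(-0.154071) = 0.000704
  x_6 = -0.154071 - 0.000704×(-0.154071 - (-0.149169))/(0.000704 - 0.034910)
       = -0.154172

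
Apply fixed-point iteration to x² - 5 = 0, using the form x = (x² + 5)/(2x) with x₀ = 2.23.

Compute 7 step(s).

Equation: x² - 5 = 0
Fixed-point form: x = (x² + 5)/(2x)
x₀ = 2.23

x_1 = g(2.230000) = 2.236076
x_2 = g(2.236076) = 2.236068
x_3 = g(2.236068) = 2.236068
x_4 = g(2.236068) = 2.236068
x_5 = g(2.236068) = 2.236068
x_6 = g(2.236068) = 2.236068
x_7 = g(2.236068) = 2.236068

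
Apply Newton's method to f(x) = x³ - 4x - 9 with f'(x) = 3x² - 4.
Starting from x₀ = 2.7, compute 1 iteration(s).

f(x) = x³ - 4x - 9
f'(x) = 3x² - 4
x₀ = 2.7

Newton-Raphson formula: x_{n+1} = x_n - f(x_n)/f'(x_n)

Iteration 1:
  f(2.700000) = -0.117000
  f'(2.700000) = 17.870000
  x_1 = 2.700000 - (-0.117000)/17.870000 = 2.706547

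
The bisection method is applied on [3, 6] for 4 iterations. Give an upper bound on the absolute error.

Bisection error bound: |error| ≤ (b-a)/2^n
|error| ≤ (6 - 3)/2^4 = 3/2^4
|error| ≤ 0.1875000000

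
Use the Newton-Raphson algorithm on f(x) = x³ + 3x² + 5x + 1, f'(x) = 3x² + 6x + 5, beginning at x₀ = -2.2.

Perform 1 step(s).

f(x) = x³ + 3x² + 5x + 1
f'(x) = 3x² + 6x + 5
x₀ = -2.2

Newton-Raphson formula: x_{n+1} = x_n - f(x_n)/f'(x_n)

Iteration 1:
  f(-2.200000) = -6.128000
  f'(-2.200000) = 6.320000
  x_1 = -2.200000 - (-6.128000)/6.320000 = -1.230380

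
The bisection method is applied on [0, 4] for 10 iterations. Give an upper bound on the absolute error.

Bisection error bound: |error| ≤ (b-a)/2^n
|error| ≤ (4 - 0)/2^10 = 4/2^10
|error| ≤ 0.0039062500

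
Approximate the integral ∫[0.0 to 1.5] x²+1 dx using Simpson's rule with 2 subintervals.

f(x) = x²+1
a = 0.0, b = 1.5, n = 2
h = (b - a)/n = 0.750000

Simpson's rule: (h/3)[f(x₀) + 4f(x₁) + 2f(x₂) + ... + f(xₙ)]

x_0 = 0.0000, f(x_0) = 1.000000, coefficient = 1
x_1 = 0.7500, f(x_1) = 1.562500, coefficient = 4
x_2 = 1.5000, f(x_2) = 3.250000, coefficient = 1

I ≈ (0.750000/3) × 10.500000 = 2.625000
Exact value: 2.625000
Error: 0.000000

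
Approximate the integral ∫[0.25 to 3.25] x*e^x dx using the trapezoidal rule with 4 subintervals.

f(x) = x*e^x
a = 0.25, b = 3.25, n = 4
h = (b - a)/n = 0.750000

Trapezoidal rule: (h/2)[f(x₀) + 2f(x₁) + 2f(x₂) + ... + f(xₙ)]

x_0 = 0.2500, f(x_0) = 0.321006, coefficient = 1
x_1 = 1.0000, f(x_1) = 2.718282, coefficient = 2
x_2 = 1.7500, f(x_2) = 10.070555, coefficient = 2
x_3 = 2.5000, f(x_3) = 30.456235, coefficient = 2
x_4 = 3.2500, f(x_4) = 83.818605, coefficient = 1

I ≈ (0.750000/2) × 170.629754 = 63.986158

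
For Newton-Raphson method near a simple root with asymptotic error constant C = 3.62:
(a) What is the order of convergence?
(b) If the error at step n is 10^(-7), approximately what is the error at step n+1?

(a) Newton-Raphson has quadratic (order 2) convergence near simple roots.
    This means |e_{n+1}| ≈ C|e_n|².

(b) With |e_n| = 10^(-7) and C = 3.62:
    |e_{n+1}| ≈ 3.62 × (10^(-7))² = 3.62 × 10^(-14)

(a) 2 (quadratic); (b) |e_{n+1}| ≈ 3.620e-14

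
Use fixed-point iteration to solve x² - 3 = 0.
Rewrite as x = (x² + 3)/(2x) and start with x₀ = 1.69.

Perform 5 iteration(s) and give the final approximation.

Equation: x² - 3 = 0
Fixed-point form: x = (x² + 3)/(2x)
x₀ = 1.69

x_1 = g(1.690000) = 1.732574
x_2 = g(1.732574) = 1.732051
x_3 = g(1.732051) = 1.732051
x_4 = g(1.732051) = 1.732051
x_5 = g(1.732051) = 1.732051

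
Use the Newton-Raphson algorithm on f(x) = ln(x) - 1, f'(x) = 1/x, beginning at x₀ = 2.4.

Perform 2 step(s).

f(x) = ln(x) - 1
f'(x) = 1/x
x₀ = 2.4

Newton-Raphson formula: x_{n+1} = x_n - f(x_n)/f'(x_n)

Iteration 1:
  f(2.400000) = -0.124531
  f'(2.400000) = 0.416667
  x_1 = 2.400000 - (-0.124531)/0.416667 = 2.698875
Iteration 2:
  f(2.698875) = -0.007165
  f'(2.698875) = 0.370525
  x_2 = 2.698875 - (-0.007165)/0.370525 = 2.718212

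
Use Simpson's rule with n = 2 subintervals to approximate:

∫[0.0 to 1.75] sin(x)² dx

f(x) = sin(x)²
a = 0.0, b = 1.75, n = 2
h = (b - a)/n = 0.875000

Simpson's rule: (h/3)[f(x₀) + 4f(x₁) + 2f(x₂) + ... + f(xₙ)]

x_0 = 0.0000, f(x_0) = 0.000000, coefficient = 1
x_1 = 0.8750, f(x_1) = 0.589123, coefficient = 4
x_2 = 1.7500, f(x_2) = 0.968228, coefficient = 1

I ≈ (0.875000/3) × 3.324720 = 0.969710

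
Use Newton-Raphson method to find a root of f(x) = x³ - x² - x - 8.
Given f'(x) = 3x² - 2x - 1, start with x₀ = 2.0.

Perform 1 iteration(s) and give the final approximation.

f(x) = x³ - x² - x - 8
f'(x) = 3x² - 2x - 1
x₀ = 2.0

Newton-Raphson formula: x_{n+1} = x_n - f(x_n)/f'(x_n)

Iteration 1:
  f(2.000000) = -6.000000
  f'(2.000000) = 7.000000
  x_1 = 2.000000 - (-6.000000)/7.000000 = 2.857143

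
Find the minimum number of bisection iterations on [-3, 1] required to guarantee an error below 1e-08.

We need (b-a)/2^n ≤ 1e-08
(1 - (-3))/2^n ≤ 1e-08
4/2^n ≤ 1e-08
2^n ≥ 400000000
n ≥ log₂(400000000) = 28.58
n ≥ 29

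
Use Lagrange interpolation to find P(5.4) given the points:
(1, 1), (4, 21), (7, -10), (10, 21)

Lagrange interpolation formula:
P(x) = Σ yᵢ × Lᵢ(x)
where Lᵢ(x) = Π_{j≠i} (x - xⱼ)/(xᵢ - xⱼ)

L_0(5.4) = (5.4 - 4)/(1 - 4) × (5.4 - 7)/(1 - 7) × (5.4 - 10)/(1 - 10) = -0.063605
L_1(5.4) = (5.4 - 1)/(4 - 1) × (5.4 - 7)/(4 - 7) × (5.4 - 10)/(4 - 10) = 0.599704
L_2(5.4) = (5.4 - 1)/(7 - 1) × (5.4 - 4)/(7 - 4) × (5.4 - 10)/(7 - 10) = 0.524741
L_3(5.4) = (5.4 - 1)/(10 - 1) × (5.4 - 4)/(10 - 4) × (5.4 - 7)/(10 - 7) = -0.060840

P(5.4) = 1×L_0(5.4) + 21×L_1(5.4) + (-10)×L_2(5.4) + 21×L_3(5.4)
P(5.4) = 6.005136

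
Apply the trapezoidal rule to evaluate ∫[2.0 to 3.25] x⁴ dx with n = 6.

f(x) = x⁴
a = 2.0, b = 3.25, n = 6
h = (b - a)/n = 0.208333

Trapezoidal rule: (h/2)[f(x₀) + 2f(x₁) + 2f(x₂) + ... + f(xₙ)]

x_0 = 2.0000, f(x_0) = 16.000000, coefficient = 1
x_1 = 2.2083, f(x_1) = 23.782555, coefficient = 2
x_2 = 2.4167, f(x_2) = 34.108845, coefficient = 2
x_3 = 2.6250, f(x_3) = 47.480713, coefficient = 2
x_4 = 2.8333, f(x_4) = 64.445216, coefficient = 2
x_5 = 3.0417, f(x_5) = 85.594621, coefficient = 2
x_6 = 3.2500, f(x_6) = 111.566406, coefficient = 1

I ≈ (0.208333/2) × 638.390306 = 66.498990
Exact value: 66.118164
Error: 0.380826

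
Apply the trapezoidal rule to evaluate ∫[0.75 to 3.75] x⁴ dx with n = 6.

f(x) = x⁴
a = 0.75, b = 3.75, n = 6
h = (b - a)/n = 0.500000

Trapezoidal rule: (h/2)[f(x₀) + 2f(x₁) + 2f(x₂) + ... + f(xₙ)]

x_0 = 0.7500, f(x_0) = 0.316406, coefficient = 1
x_1 = 1.2500, f(x_1) = 2.441406, coefficient = 2
x_2 = 1.7500, f(x_2) = 9.378906, coefficient = 2
x_3 = 2.2500, f(x_3) = 25.628906, coefficient = 2
x_4 = 2.7500, f(x_4) = 57.191406, coefficient = 2
x_5 = 3.2500, f(x_5) = 111.566406, coefficient = 2
x_6 = 3.7500, f(x_6) = 197.753906, coefficient = 1

I ≈ (0.500000/2) × 610.484375 = 152.621094
Exact value: 148.267969
Error: 4.353125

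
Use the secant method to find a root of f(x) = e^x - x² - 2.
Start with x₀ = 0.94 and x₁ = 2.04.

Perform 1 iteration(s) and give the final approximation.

f(x) = e^x - x² - 2
x₀ = 0.94, x₁ = 2.04

Secant formula: x_{n+1} = x_n - f(x_n)(x_n - x_{n-1})/(f(x_n) - f(x_{n-1}))

Iteration 1:
  f(0.940000) = -0.323619
  f(2.040000) = 1.529009
  x_2 = 2.040000 - 1.529009×(2.040000 - 0.940000)/(1.529009 - (-0.323619))
       = 1.132149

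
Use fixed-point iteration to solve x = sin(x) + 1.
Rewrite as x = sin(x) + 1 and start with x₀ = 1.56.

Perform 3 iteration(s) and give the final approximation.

Equation: x = sin(x) + 1
Fixed-point form: x = sin(x) + 1
x₀ = 1.56

x_1 = g(1.560000) = 1.999942
x_2 = g(1.999942) = 1.909322
x_3 = g(1.909322) = 1.943245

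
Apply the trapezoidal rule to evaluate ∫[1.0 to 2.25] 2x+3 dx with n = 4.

f(x) = 2x+3
a = 1.0, b = 2.25, n = 4
h = (b - a)/n = 0.312500

Trapezoidal rule: (h/2)[f(x₀) + 2f(x₁) + 2f(x₂) + ... + f(xₙ)]

x_0 = 1.0000, f(x_0) = 5.000000, coefficient = 1
x_1 = 1.3125, f(x_1) = 5.625000, coefficient = 2
x_2 = 1.6250, f(x_2) = 6.250000, coefficient = 2
x_3 = 1.9375, f(x_3) = 6.875000, coefficient = 2
x_4 = 2.2500, f(x_4) = 7.500000, coefficient = 1

I ≈ (0.312500/2) × 50.000000 = 7.812500
Exact value: 7.812500
Error: 0.000000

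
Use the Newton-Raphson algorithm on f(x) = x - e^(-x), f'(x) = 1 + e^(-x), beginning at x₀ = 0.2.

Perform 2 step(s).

f(x) = x - e^(-x)
f'(x) = 1 + e^(-x)
x₀ = 0.2

Newton-Raphson formula: x_{n+1} = x_n - f(x_n)/f'(x_n)

Iteration 1:
  f(0.200000) = -0.618731
  f'(0.200000) = 1.818731
  x_1 = 0.200000 - (-0.618731)/1.818731 = 0.540199
Iteration 2:
  f(0.540199) = -0.042433
  f'(0.540199) = 1.582632
  x_2 = 0.540199 - (-0.042433)/1.582632 = 0.567011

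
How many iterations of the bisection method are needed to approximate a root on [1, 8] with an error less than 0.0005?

We need (b-a)/2^n ≤ 0.0005
(8 - 1)/2^n ≤ 0.0005
7/2^n ≤ 0.0005
2^n ≥ 14000
n ≥ log₂(14000) = 13.77
n ≥ 14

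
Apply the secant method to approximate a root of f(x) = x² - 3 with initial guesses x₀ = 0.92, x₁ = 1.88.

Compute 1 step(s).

f(x) = x² - 3
x₀ = 0.92, x₁ = 1.88

Secant formula: x_{n+1} = x_n - f(x_n)(x_n - x_{n-1})/(f(x_n) - f(x_{n-1}))

Iteration 1:
  f(0.920000) = -2.153600
  f(1.880000) = 0.534400
  x_2 = 1.880000 - 0.534400×(1.880000 - 0.920000)/(0.534400 - (-2.153600))
       = 1.689143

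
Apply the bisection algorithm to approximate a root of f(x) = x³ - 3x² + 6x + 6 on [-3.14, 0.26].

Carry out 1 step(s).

f(x) = x³ - 3x² + 6x + 6
Initial interval: [-3.14, 0.26]

Iteration 1:
  c_1 = (-3.140000 + 0.260000)/2 = -1.440000
  f(c_1) = f(-1.440000) = -11.846784
  f(a) × f(c) ≥ 0, new interval: [-1.440000, 0.260000]

After 1 iteration(s), the approximation is c_1 = -1.440000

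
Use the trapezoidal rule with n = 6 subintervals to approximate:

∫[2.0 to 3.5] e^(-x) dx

f(x) = e^(-x)
a = 2.0, b = 3.5, n = 6
h = (b - a)/n = 0.250000

Trapezoidal rule: (h/2)[f(x₀) + 2f(x₁) + 2f(x₂) + ... + f(xₙ)]

x_0 = 2.0000, f(x_0) = 0.135335, coefficient = 1
x_1 = 2.2500, f(x_1) = 0.105399, coefficient = 2
x_2 = 2.5000, f(x_2) = 0.082085, coefficient = 2
x_3 = 2.7500, f(x_3) = 0.063928, coefficient = 2
x_4 = 3.0000, f(x_4) = 0.049787, coefficient = 2
x_5 = 3.2500, f(x_5) = 0.038774, coefficient = 2
x_6 = 3.5000, f(x_6) = 0.030197, coefficient = 1

I ≈ (0.250000/2) × 0.845479 = 0.105685
Exact value: 0.105138
Error: 0.000547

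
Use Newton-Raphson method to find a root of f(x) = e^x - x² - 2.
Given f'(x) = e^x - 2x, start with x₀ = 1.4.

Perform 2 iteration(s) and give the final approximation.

f(x) = e^x - x² - 2
f'(x) = e^x - 2x
x₀ = 1.4

Newton-Raphson formula: x_{n+1} = x_n - f(x_n)/f'(x_n)

Iteration 1:
  f(1.400000) = 0.095200
  f'(1.400000) = 1.255200
  x_1 = 1.400000 - 0.095200/1.255200 = 1.324156
Iteration 2:
  f(1.324156) = 0.005622
  f'(1.324156) = 1.110699
  x_2 = 1.324156 - 0.005622/1.110699 = 1.319094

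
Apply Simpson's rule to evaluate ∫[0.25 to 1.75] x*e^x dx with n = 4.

f(x) = x*e^x
a = 0.25, b = 1.75, n = 4
h = (b - a)/n = 0.375000

Simpson's rule: (h/3)[f(x₀) + 4f(x₁) + 2f(x₂) + ... + f(xₙ)]

x_0 = 0.2500, f(x_0) = 0.321006, coefficient = 1
x_1 = 0.6250, f(x_1) = 1.167654, coefficient = 4
x_2 = 1.0000, f(x_2) = 2.718282, coefficient = 2
x_3 = 1.3750, f(x_3) = 5.438230, coefficient = 4
x_4 = 1.7500, f(x_4) = 10.070555, coefficient = 1

I ≈ (0.375000/3) × 42.251662 = 5.281458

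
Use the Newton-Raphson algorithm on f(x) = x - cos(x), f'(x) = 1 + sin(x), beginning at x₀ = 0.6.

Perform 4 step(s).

f(x) = x - cos(x)
f'(x) = 1 + sin(x)
x₀ = 0.6

Newton-Raphson formula: x_{n+1} = x_n - f(x_n)/f'(x_n)

Iteration 1:
  f(0.600000) = -0.225336
  f'(0.600000) = 1.564642
  x_1 = 0.600000 - (-0.225336)/1.564642 = 0.744017
Iteration 2:
  f(0.744017) = 0.008264
  f'(0.744017) = 1.677249
  x_2 = 0.744017 - 0.008264/1.677249 = 0.739090
Iteration 3:
  f(0.739090) = 0.000009
  f'(0.739090) = 1.673616
  x_3 = 0.739090 - 0.000009/1.673616 = 0.739085
Iteration 4:
  f(0.739085) = 0.000000
  f'(0.739085) = 1.673612
  x_4 = 0.739085 - 0.000000/1.673612 = 0.739085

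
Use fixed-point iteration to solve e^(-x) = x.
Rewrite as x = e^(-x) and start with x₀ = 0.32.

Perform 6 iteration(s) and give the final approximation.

Equation: e^(-x) = x
Fixed-point form: x = e^(-x)
x₀ = 0.32

x_1 = g(0.320000) = 0.726149
x_2 = g(0.726149) = 0.483768
x_3 = g(0.483768) = 0.616456
x_4 = g(0.616456) = 0.539854
x_5 = g(0.539854) = 0.582833
x_6 = g(0.582833) = 0.558314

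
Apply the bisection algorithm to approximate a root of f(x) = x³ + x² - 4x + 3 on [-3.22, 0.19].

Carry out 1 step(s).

f(x) = x³ + x² - 4x + 3
Initial interval: [-3.22, 0.19]

Iteration 1:
  c_1 = (-3.220000 + 0.190000)/2 = -1.515000
  f(c_1) = f(-1.515000) = 7.877959
  f(a) × f(c) < 0, new interval: [-3.220000, -1.515000]

After 1 iteration(s), the approximation is c_1 = -1.515000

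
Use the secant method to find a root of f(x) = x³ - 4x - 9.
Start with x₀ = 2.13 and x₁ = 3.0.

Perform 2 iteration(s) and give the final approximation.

f(x) = x³ - 4x - 9
x₀ = 2.13, x₁ = 3.0

Secant formula: x_{n+1} = x_n - f(x_n)(x_n - x_{n-1})/(f(x_n) - f(x_{n-1}))

Iteration 1:
  f(2.130000) = -7.856403
  f(3.000000) = 6.000000
  x_2 = 3.000000 - 6.000000×(3.000000 - 2.130000)/(6.000000 - (-7.856403))
       = 2.623279
Iteration 2:
  f(3.000000) = 6.000000
  f(2.623279) = -1.440781
  x_3 = 2.623279 - (-1.440781)×(2.623279 - 3.000000)/(-1.440781 - 6.000000)
       = 2.696225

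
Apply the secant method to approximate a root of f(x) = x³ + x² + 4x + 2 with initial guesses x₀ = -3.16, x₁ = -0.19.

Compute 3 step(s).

f(x) = x³ + x² + 4x + 2
x₀ = -3.16, x₁ = -0.19

Secant formula: x_{n+1} = x_n - f(x_n)(x_n - x_{n-1})/(f(x_n) - f(x_{n-1}))

Iteration 1:
  f(-3.160000) = -32.208896
  f(-0.190000) = 1.269241
  x_2 = -0.190000 - 1.269241×(-0.190000 - (-3.160000))/(1.269241 - (-32.208896))
       = -0.302600
Iteration 2:
  f(-0.190000) = 1.269241
  f(-0.302600) = 0.853458
  x_3 = -0.302600 - 0.853458×(-0.302600 - (-0.190000))/(0.853458 - 1.269241)
       = -0.533729
Iteration 3:
  f(-0.302600) = 0.853458
  f(-0.533729) = -0.002092
  x_4 = -0.533729 - (-0.002092)×(-0.533729 - (-0.302600))/(-0.002092 - 0.853458)
       = -0.533164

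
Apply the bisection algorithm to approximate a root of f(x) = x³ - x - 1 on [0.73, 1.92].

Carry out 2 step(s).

f(x) = x³ - x - 1
Initial interval: [0.73, 1.92]

Iteration 1:
  c_1 = (0.730000 + 1.920000)/2 = 1.325000
  f(c_1) = f(1.325000) = 0.001203
  f(a) × f(c) < 0, new interval: [0.730000, 1.325000]
Iteration 2:
  c_2 = (0.730000 + 1.325000)/2 = 1.027500
  f(c_2) = f(1.027500) = -0.942710
  f(a) × f(c) ≥ 0, new interval: [1.027500, 1.325000]

After 2 iteration(s), the approximation is c_2 = 1.027500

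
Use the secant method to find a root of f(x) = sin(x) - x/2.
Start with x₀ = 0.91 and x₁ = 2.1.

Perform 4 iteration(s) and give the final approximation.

f(x) = sin(x) - x/2
x₀ = 0.91, x₁ = 2.1

Secant formula: x_{n+1} = x_n - f(x_n)(x_n - x_{n-1})/(f(x_n) - f(x_{n-1}))

Iteration 1:
  f(0.910000) = 0.334504
  f(2.100000) = -0.186791
  x_2 = 2.100000 - (-0.186791)×(2.100000 - 0.910000)/(-0.186791 - 0.334504)
       = 1.673598
Iteration 2:
  f(2.100000) = -0.186791
  f(1.673598) = 0.157921
  x_3 = 1.673598 - 0.157921×(1.673598 - 2.100000)/(0.157921 - (-0.186791))
       = 1.868944
Iteration 3:
  f(1.673598) = 0.157921
  f(1.868944) = 0.021410
  x_4 = 1.868944 - 0.021410×(1.868944 - 1.673598)/(0.021410 - 0.157921)
       = 1.899582
Iteration 4:
  f(1.868944) = 0.021410
  f(1.899582) = -0.003356
  x_5 = 1.899582 - (-0.003356)×(1.899582 - 1.868944)/(-0.003356 - 0.021410)
       = 1.895430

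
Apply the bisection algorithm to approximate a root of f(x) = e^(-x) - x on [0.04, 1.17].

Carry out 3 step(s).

f(x) = e^(-x) - x
Initial interval: [0.04, 1.17]

Iteration 1:
  c_1 = (0.040000 + 1.170000)/2 = 0.605000
  f(c_1) = f(0.605000) = -0.058926
  f(a) × f(c) < 0, new interval: [0.040000, 0.605000]
Iteration 2:
  c_2 = (0.040000 + 0.605000)/2 = 0.322500
  f(c_2) = f(0.322500) = 0.401836
  f(a) × f(c) ≥ 0, new interval: [0.322500, 0.605000]
Iteration 3:
  c_3 = (0.322500 + 0.605000)/2 = 0.463750
  f(c_3) = f(0.463750) = 0.165171
  f(a) × f(c) ≥ 0, new interval: [0.463750, 0.605000]

After 3 iteration(s), the approximation is c_3 = 0.463750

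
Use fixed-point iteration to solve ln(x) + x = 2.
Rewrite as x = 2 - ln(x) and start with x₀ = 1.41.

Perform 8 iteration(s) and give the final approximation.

Equation: ln(x) + x = 2
Fixed-point form: x = 2 - ln(x)
x₀ = 1.41

x_1 = g(1.410000) = 1.656410
x_2 = g(1.656410) = 1.495347
x_3 = g(1.495347) = 1.597642
x_4 = g(1.597642) = 1.531471
x_5 = g(1.531471) = 1.573771
x_6 = g(1.573771) = 1.546525
x_7 = g(1.546525) = 1.563989
x_8 = g(1.563989) = 1.552760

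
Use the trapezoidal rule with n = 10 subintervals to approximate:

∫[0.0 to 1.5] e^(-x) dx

f(x) = e^(-x)
a = 0.0, b = 1.5, n = 10
h = (b - a)/n = 0.150000

Trapezoidal rule: (h/2)[f(x₀) + 2f(x₁) + 2f(x₂) + ... + f(xₙ)]

x_0 = 0.0000, f(x_0) = 1.000000, coefficient = 1
x_1 = 0.1500, f(x_1) = 0.860708, coefficient = 2
x_2 = 0.3000, f(x_2) = 0.740818, coefficient = 2
x_3 = 0.4500, f(x_3) = 0.637628, coefficient = 2
x_4 = 0.6000, f(x_4) = 0.548812, coefficient = 2
x_5 = 0.7500, f(x_5) = 0.472367, coefficient = 2
x_6 = 0.9000, f(x_6) = 0.406570, coefficient = 2
x_7 = 1.0500, f(x_7) = 0.349938, coefficient = 2
x_8 = 1.2000, f(x_8) = 0.301194, coefficient = 2
x_9 = 1.3500, f(x_9) = 0.259240, coefficient = 2
x_10 = 1.5000, f(x_10) = 0.223130, coefficient = 1

I ≈ (0.150000/2) × 10.377679 = 0.778326
Exact value: 0.776870
Error: 0.001456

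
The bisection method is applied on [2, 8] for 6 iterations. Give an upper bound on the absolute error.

Bisection error bound: |error| ≤ (b-a)/2^n
|error| ≤ (8 - 2)/2^6 = 6/2^6
|error| ≤ 0.0937500000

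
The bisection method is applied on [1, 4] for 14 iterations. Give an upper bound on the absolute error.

Bisection error bound: |error| ≤ (b-a)/2^n
|error| ≤ (4 - 1)/2^14 = 3/2^14
|error| ≤ 0.0001831055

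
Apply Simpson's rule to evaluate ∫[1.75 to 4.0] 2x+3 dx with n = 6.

f(x) = 2x+3
a = 1.75, b = 4.0, n = 6
h = (b - a)/n = 0.375000

Simpson's rule: (h/3)[f(x₀) + 4f(x₁) + 2f(x₂) + ... + f(xₙ)]

x_0 = 1.7500, f(x_0) = 6.500000, coefficient = 1
x_1 = 2.1250, f(x_1) = 7.250000, coefficient = 4
x_2 = 2.5000, f(x_2) = 8.000000, coefficient = 2
x_3 = 2.8750, f(x_3) = 8.750000, coefficient = 4
x_4 = 3.2500, f(x_4) = 9.500000, coefficient = 2
x_5 = 3.6250, f(x_5) = 10.250000, coefficient = 4
x_6 = 4.0000, f(x_6) = 11.000000, coefficient = 1

I ≈ (0.375000/3) × 157.500000 = 19.687500
Exact value: 19.687500
Error: 0.000000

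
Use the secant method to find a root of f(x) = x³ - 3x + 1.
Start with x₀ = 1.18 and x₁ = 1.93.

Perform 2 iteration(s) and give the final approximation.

f(x) = x³ - 3x + 1
x₀ = 1.18, x₁ = 1.93

Secant formula: x_{n+1} = x_n - f(x_n)(x_n - x_{n-1})/(f(x_n) - f(x_{n-1}))

Iteration 1:
  f(1.180000) = -0.896968
  f(1.930000) = 2.399057
  x_2 = 1.930000 - 2.399057×(1.930000 - 1.180000)/(2.399057 - (-0.896968))
       = 1.384102
Iteration 2:
  f(1.930000) = 2.399057
  f(1.384102) = -0.500728
  x_3 = 1.384102 - (-0.500728)×(1.384102 - 1.930000)/(-0.500728 - 2.399057)
       = 1.478367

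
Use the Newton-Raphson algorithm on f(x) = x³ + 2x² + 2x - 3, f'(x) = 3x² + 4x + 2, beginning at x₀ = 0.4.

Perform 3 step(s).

f(x) = x³ + 2x² + 2x - 3
f'(x) = 3x² + 4x + 2
x₀ = 0.4

Newton-Raphson formula: x_{n+1} = x_n - f(x_n)/f'(x_n)

Iteration 1:
  f(0.400000) = -1.816000
  f'(0.400000) = 4.080000
  x_1 = 0.400000 - (-1.816000)/4.080000 = 0.845098
Iteration 2:
  f(0.845098) = 0.722139
  f'(0.845098) = 7.522964
  x_2 = 0.845098 - 0.722139/7.522964 = 0.749107
Iteration 3:
  f(0.749107) = 0.040905
  f'(0.749107) = 6.679910
  x_3 = 0.749107 - 0.040905/6.679910 = 0.742983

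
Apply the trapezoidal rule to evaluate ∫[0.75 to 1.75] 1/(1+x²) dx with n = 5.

f(x) = 1/(1+x²)
a = 0.75, b = 1.75, n = 5
h = (b - a)/n = 0.200000

Trapezoidal rule: (h/2)[f(x₀) + 2f(x₁) + 2f(x₂) + ... + f(xₙ)]

x_0 = 0.7500, f(x_0) = 0.640000, coefficient = 1
x_1 = 0.9500, f(x_1) = 0.525624, coefficient = 2
x_2 = 1.1500, f(x_2) = 0.430571, coefficient = 2
x_3 = 1.3500, f(x_3) = 0.354296, coefficient = 2
x_4 = 1.5500, f(x_4) = 0.293902, coefficient = 2
x_5 = 1.7500, f(x_5) = 0.246154, coefficient = 1

I ≈ (0.200000/2) × 4.094938 = 0.409494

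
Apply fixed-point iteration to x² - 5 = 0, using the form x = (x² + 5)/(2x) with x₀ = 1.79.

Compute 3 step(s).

Equation: x² - 5 = 0
Fixed-point form: x = (x² + 5)/(2x)
x₀ = 1.79

x_1 = g(1.790000) = 2.291648
x_2 = g(2.291648) = 2.236742
x_3 = g(2.236742) = 2.236068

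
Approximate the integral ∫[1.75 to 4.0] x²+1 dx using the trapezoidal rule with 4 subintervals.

f(x) = x²+1
a = 1.75, b = 4.0, n = 4
h = (b - a)/n = 0.562500

Trapezoidal rule: (h/2)[f(x₀) + 2f(x₁) + 2f(x₂) + ... + f(xₙ)]

x_0 = 1.7500, f(x_0) = 4.062500, coefficient = 1
x_1 = 2.3125, f(x_1) = 6.347656, coefficient = 2
x_2 = 2.8750, f(x_2) = 9.265625, coefficient = 2
x_3 = 3.4375, f(x_3) = 12.816406, coefficient = 2
x_4 = 4.0000, f(x_4) = 17.000000, coefficient = 1

I ≈ (0.562500/2) × 77.921875 = 21.915527
Exact value: 21.796875
Error: 0.118652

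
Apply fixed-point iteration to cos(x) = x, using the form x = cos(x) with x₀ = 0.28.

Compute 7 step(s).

Equation: cos(x) = x
Fixed-point form: x = cos(x)
x₀ = 0.28

x_1 = g(0.280000) = 0.961055
x_2 = g(0.961055) = 0.572655
x_3 = g(0.572655) = 0.840465
x_4 = g(0.840465) = 0.667116
x_5 = g(0.667116) = 0.785609
x_6 = g(0.785609) = 0.706958
x_7 = g(0.706958) = 0.760342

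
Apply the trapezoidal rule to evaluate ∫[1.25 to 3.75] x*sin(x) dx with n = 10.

f(x) = x*sin(x)
a = 1.25, b = 3.75, n = 10
h = (b - a)/n = 0.250000

Trapezoidal rule: (h/2)[f(x₀) + 2f(x₁) + 2f(x₂) + ... + f(xₙ)]

x_0 = 1.2500, f(x_0) = 1.186231, coefficient = 1
x_1 = 1.5000, f(x_1) = 1.496242, coefficient = 2
x_2 = 1.7500, f(x_2) = 1.721975, coefficient = 2
x_3 = 2.0000, f(x_3) = 1.818595, coefficient = 2
x_4 = 2.2500, f(x_4) = 1.750665, coefficient = 2
x_5 = 2.5000, f(x_5) = 1.496180, coefficient = 2
x_6 = 2.7500, f(x_6) = 1.049568, coefficient = 2
x_7 = 3.0000, f(x_7) = 0.423360, coefficient = 2
x_8 = 3.2500, f(x_8) = -0.351634, coefficient = 2
x_9 = 3.5000, f(x_9) = -1.227741, coefficient = 2
x_10 = 3.7500, f(x_10) = -2.143355, coefficient = 1

I ≈ (0.250000/2) × 15.397296 = 1.924662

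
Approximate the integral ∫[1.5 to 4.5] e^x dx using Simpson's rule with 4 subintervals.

f(x) = e^x
a = 1.5, b = 4.5, n = 4
h = (b - a)/n = 0.750000

Simpson's rule: (h/3)[f(x₀) + 4f(x₁) + 2f(x₂) + ... + f(xₙ)]

x_0 = 1.5000, f(x_0) = 4.481689, coefficient = 1
x_1 = 2.2500, f(x_1) = 9.487736, coefficient = 4
x_2 = 3.0000, f(x_2) = 20.085537, coefficient = 2
x_3 = 3.7500, f(x_3) = 42.521082, coefficient = 4
x_4 = 4.5000, f(x_4) = 90.017131, coefficient = 1

I ≈ (0.750000/3) × 342.705166 = 85.676291
Exact value: 85.535442
Error: 0.140849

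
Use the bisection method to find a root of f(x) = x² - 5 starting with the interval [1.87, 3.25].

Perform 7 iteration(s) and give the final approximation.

f(x) = x² - 5
Initial interval: [1.87, 3.25]

Iteration 1:
  c_1 = (1.870000 + 3.250000)/2 = 2.560000
  f(c_1) = f(2.560000) = 1.553600
  f(a) × f(c) < 0, new interval: [1.870000, 2.560000]
Iteration 2:
  c_2 = (1.870000 + 2.560000)/2 = 2.215000
  f(c_2) = f(2.215000) = -0.093775
  f(a) × f(c) ≥ 0, new interval: [2.215000, 2.560000]
Iteration 3:
  c_3 = (2.215000 + 2.560000)/2 = 2.387500
  f(c_3) = f(2.387500) = 0.700156
  f(a) × f(c) < 0, new interval: [2.215000, 2.387500]
Iteration 4:
  c_4 = (2.215000 + 2.387500)/2 = 2.301250
  f(c_4) = f(2.301250) = 0.295752
  f(a) × f(c) < 0, new interval: [2.215000, 2.301250]
Iteration 5:
  c_5 = (2.215000 + 2.301250)/2 = 2.258125
  f(c_5) = f(2.258125) = 0.099129
  f(a) × f(c) < 0, new interval: [2.215000, 2.258125]
Iteration 6:
  c_6 = (2.215000 + 2.258125)/2 = 2.236562
  f(c_6) = f(2.236562) = 0.002212
  f(a) × f(c) < 0, new interval: [2.215000, 2.236562]
Iteration 7:
  c_7 = (2.215000 + 2.236562)/2 = 2.225781
  f(c_7) = f(2.225781) = -0.045898
  f(a) × f(c) ≥ 0, new interval: [2.225781, 2.236562]

After 7 iteration(s), the approximation is c_7 = 2.225781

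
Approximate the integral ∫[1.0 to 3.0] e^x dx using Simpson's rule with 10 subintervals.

f(x) = e^x
a = 1.0, b = 3.0, n = 10
h = (b - a)/n = 0.200000

Simpson's rule: (h/3)[f(x₀) + 4f(x₁) + 2f(x₂) + ... + f(xₙ)]

x_0 = 1.0000, f(x_0) = 2.718282, coefficient = 1
x_1 = 1.2000, f(x_1) = 3.320117, coefficient = 4
x_2 = 1.4000, f(x_2) = 4.055200, coefficient = 2
x_3 = 1.6000, f(x_3) = 4.953032, coefficient = 4
x_4 = 1.8000, f(x_4) = 6.049647, coefficient = 2
x_5 = 2.0000, f(x_5) = 7.389056, coefficient = 4
x_6 = 2.2000, f(x_6) = 9.025013, coefficient = 2
x_7 = 2.4000, f(x_7) = 11.023176, coefficient = 4
x_8 = 2.6000, f(x_8) = 13.463738, coefficient = 2
x_9 = 2.8000, f(x_9) = 16.444647, coefficient = 4
x_10 = 3.0000, f(x_10) = 20.085537, coefficient = 1

I ≈ (0.200000/3) × 260.511131 = 17.367409
Exact value: 17.367255
Error: 0.000154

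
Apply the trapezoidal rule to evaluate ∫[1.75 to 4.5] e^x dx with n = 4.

f(x) = e^x
a = 1.75, b = 4.5, n = 4
h = (b - a)/n = 0.687500

Trapezoidal rule: (h/2)[f(x₀) + 2f(x₁) + 2f(x₂) + ... + f(xₙ)]

x_0 = 1.7500, f(x_0) = 5.754603, coefficient = 1
x_1 = 2.4375, f(x_1) = 11.444394, coefficient = 2
x_2 = 3.1250, f(x_2) = 22.759895, coefficient = 2
x_3 = 3.8125, f(x_3) = 45.263456, coefficient = 2
x_4 = 4.5000, f(x_4) = 90.017131, coefficient = 1

I ≈ (0.687500/2) × 254.707224 = 87.555608
Exact value: 84.262529
Error: 3.293080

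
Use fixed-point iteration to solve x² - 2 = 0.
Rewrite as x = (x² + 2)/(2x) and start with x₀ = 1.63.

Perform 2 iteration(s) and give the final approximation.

Equation: x² - 2 = 0
Fixed-point form: x = (x² + 2)/(2x)
x₀ = 1.63

x_1 = g(1.630000) = 1.428497
x_2 = g(1.428497) = 1.414285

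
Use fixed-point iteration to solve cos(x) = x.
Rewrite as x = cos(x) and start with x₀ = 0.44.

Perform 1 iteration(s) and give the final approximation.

Equation: cos(x) = x
Fixed-point form: x = cos(x)
x₀ = 0.44

x_1 = g(0.440000) = 0.904752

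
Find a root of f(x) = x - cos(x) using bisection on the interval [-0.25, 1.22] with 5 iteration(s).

f(x) = x - cos(x)
Initial interval: [-0.25, 1.22]

Iteration 1:
  c_1 = (-0.250000 + 1.220000)/2 = 0.485000
  f(c_1) = f(0.485000) = -0.399675
  f(a) × f(c) ≥ 0, new interval: [0.485000, 1.220000]
Iteration 2:
  c_2 = (0.485000 + 1.220000)/2 = 0.852500
  f(c_2) = f(0.852500) = 0.194397
  f(a) × f(c) < 0, new interval: [0.485000, 0.852500]
Iteration 3:
  c_3 = (0.485000 + 0.852500)/2 = 0.668750
  f(c_3) = f(0.668750) = -0.115847
  f(a) × f(c) ≥ 0, new interval: [0.668750, 0.852500]
Iteration 4:
  c_4 = (0.668750 + 0.852500)/2 = 0.760625
  f(c_4) = f(0.760625) = 0.036220
  f(a) × f(c) < 0, new interval: [0.668750, 0.760625]
Iteration 5:
  c_5 = (0.668750 + 0.760625)/2 = 0.714687
  f(c_5) = f(0.714687) = -0.040611
  f(a) × f(c) ≥ 0, new interval: [0.714687, 0.760625]

After 5 iteration(s), the approximation is c_5 = 0.714687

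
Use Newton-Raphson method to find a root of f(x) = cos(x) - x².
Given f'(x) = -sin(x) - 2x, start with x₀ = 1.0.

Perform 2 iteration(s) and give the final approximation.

f(x) = cos(x) - x²
f'(x) = -sin(x) - 2x
x₀ = 1.0

Newton-Raphson formula: x_{n+1} = x_n - f(x_n)/f'(x_n)

Iteration 1:
  f(1.000000) = -0.459698
  f'(1.000000) = -2.841471
  x_1 = 1.000000 - (-0.459698)/(-2.841471) = 0.838218
Iteration 2:
  f(0.838218) = -0.033822
  f'(0.838218) = -2.419890
  x_2 = 0.838218 - (-0.033822)/(-2.419890) = 0.824242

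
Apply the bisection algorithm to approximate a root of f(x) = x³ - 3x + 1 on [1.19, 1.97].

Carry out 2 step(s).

f(x) = x³ - 3x + 1
Initial interval: [1.19, 1.97]

Iteration 1:
  c_1 = (1.190000 + 1.970000)/2 = 1.580000
  f(c_1) = f(1.580000) = 0.204312
  f(a) × f(c) < 0, new interval: [1.190000, 1.580000]
Iteration 2:
  c_2 = (1.190000 + 1.580000)/2 = 1.385000
  f(c_2) = f(1.385000) = -0.498258
  f(a) × f(c) ≥ 0, new interval: [1.385000, 1.580000]

After 2 iteration(s), the approximation is c_2 = 1.385000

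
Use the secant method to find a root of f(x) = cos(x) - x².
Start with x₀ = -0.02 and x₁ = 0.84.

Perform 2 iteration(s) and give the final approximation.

f(x) = cos(x) - x²
x₀ = -0.02, x₁ = 0.84

Secant formula: x_{n+1} = x_n - f(x_n)(x_n - x_{n-1})/(f(x_n) - f(x_{n-1}))

Iteration 1:
  f(-0.020000) = 0.999400
  f(0.840000) = -0.038137
  x_2 = 0.840000 - (-0.038137)×(0.840000 - (-0.020000))/(-0.038137 - 0.999400)
       = 0.808389
Iteration 2:
  f(0.840000) = -0.038137
  f(0.808389) = 0.037172
  x_3 = 0.808389 - 0.037172×(0.808389 - 0.840000)/(0.037172 - (-0.038137))
       = 0.823992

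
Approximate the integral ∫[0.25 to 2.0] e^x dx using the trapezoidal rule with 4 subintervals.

f(x) = e^x
a = 0.25, b = 2.0, n = 4
h = (b - a)/n = 0.437500

Trapezoidal rule: (h/2)[f(x₀) + 2f(x₁) + 2f(x₂) + ... + f(xₙ)]

x_0 = 0.2500, f(x_0) = 1.284025, coefficient = 1
x_1 = 0.6875, f(x_1) = 1.988737, coefficient = 2
x_2 = 1.1250, f(x_2) = 3.080217, coefficient = 2
x_3 = 1.5625, f(x_3) = 4.770733, coefficient = 2
x_4 = 2.0000, f(x_4) = 7.389056, coefficient = 1

I ≈ (0.437500/2) × 28.352457 = 6.202100
Exact value: 6.105031
Error: 0.097069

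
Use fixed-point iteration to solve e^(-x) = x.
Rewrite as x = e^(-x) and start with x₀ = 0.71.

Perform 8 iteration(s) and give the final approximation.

Equation: e^(-x) = x
Fixed-point form: x = e^(-x)
x₀ = 0.71

x_1 = g(0.710000) = 0.491644
x_2 = g(0.491644) = 0.611620
x_3 = g(0.611620) = 0.542471
x_4 = g(0.542471) = 0.581310
x_5 = g(0.581310) = 0.559165
x_6 = g(0.559165) = 0.571686
x_7 = g(0.571686) = 0.564573
x_8 = g(0.564573) = 0.568603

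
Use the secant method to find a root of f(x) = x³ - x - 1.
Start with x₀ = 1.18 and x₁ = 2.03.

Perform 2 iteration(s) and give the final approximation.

f(x) = x³ - x - 1
x₀ = 1.18, x₁ = 2.03

Secant formula: x_{n+1} = x_n - f(x_n)(x_n - x_{n-1})/(f(x_n) - f(x_{n-1}))

Iteration 1:
  f(1.180000) = -0.536968
  f(2.030000) = 5.335427
  x_2 = 2.030000 - 5.335427×(2.030000 - 1.180000)/(5.335427 - (-0.536968))
       = 1.257723
Iteration 2:
  f(2.030000) = 5.335427
  f(1.257723) = -0.268171
  x_3 = 1.257723 - (-0.268171)×(1.257723 - 2.030000)/(-0.268171 - 5.335427)
       = 1.294682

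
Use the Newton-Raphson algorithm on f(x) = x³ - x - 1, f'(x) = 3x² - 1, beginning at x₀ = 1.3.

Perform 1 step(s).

f(x) = x³ - x - 1
f'(x) = 3x² - 1
x₀ = 1.3

Newton-Raphson formula: x_{n+1} = x_n - f(x_n)/f'(x_n)

Iteration 1:
  f(1.300000) = -0.103000
  f'(1.300000) = 4.070000
  x_1 = 1.300000 - (-0.103000)/4.070000 = 1.325307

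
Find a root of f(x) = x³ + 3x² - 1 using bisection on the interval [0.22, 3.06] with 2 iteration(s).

f(x) = x³ + 3x² - 1
Initial interval: [0.22, 3.06]

Iteration 1:
  c_1 = (0.220000 + 3.060000)/2 = 1.640000
  f(c_1) = f(1.640000) = 11.479744
  f(a) × f(c) < 0, new interval: [0.220000, 1.640000]
Iteration 2:
  c_2 = (0.220000 + 1.640000)/2 = 0.930000
  f(c_2) = f(0.930000) = 2.399057
  f(a) × f(c) < 0, new interval: [0.220000, 0.930000]

After 2 iteration(s), the approximation is c_2 = 0.930000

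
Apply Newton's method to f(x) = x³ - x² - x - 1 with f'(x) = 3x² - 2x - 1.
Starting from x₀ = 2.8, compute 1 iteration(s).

f(x) = x³ - x² - x - 1
f'(x) = 3x² - 2x - 1
x₀ = 2.8

Newton-Raphson formula: x_{n+1} = x_n - f(x_n)/f'(x_n)

Iteration 1:
  f(2.800000) = 10.312000
  f'(2.800000) = 16.920000
  x_1 = 2.800000 - 10.312000/16.920000 = 2.190544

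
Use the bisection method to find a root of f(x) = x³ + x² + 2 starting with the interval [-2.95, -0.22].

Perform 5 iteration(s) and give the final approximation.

f(x) = x³ + x² + 2
Initial interval: [-2.95, -0.22]

Iteration 1:
  c_1 = (-2.950000 + (-0.220000))/2 = -1.585000
  f(c_1) = f(-1.585000) = 0.530348
  f(a) × f(c) < 0, new interval: [-2.950000, -1.585000]
Iteration 2:
  c_2 = (-2.950000 + (-1.585000))/2 = -2.267500
  f(c_2) = f(-2.267500) = -4.516923
  f(a) × f(c) ≥ 0, new interval: [-2.267500, -1.585000]
Iteration 3:
  c_3 = (-2.267500 + (-1.585000))/2 = -1.926250
  f(c_3) = f(-1.926250) = -1.436794
  f(a) × f(c) ≥ 0, new interval: [-1.926250, -1.585000]
Iteration 4:
  c_4 = (-1.926250 + (-1.585000))/2 = -1.755625
  f(c_4) = f(-1.755625) = -0.329002
  f(a) × f(c) ≥ 0, new interval: [-1.755625, -1.585000]
Iteration 5:
  c_5 = (-1.755625 + (-1.585000))/2 = -1.670313
  f(c_5) = f(-1.670313) = 0.129866
  f(a) × f(c) < 0, new interval: [-1.755625, -1.670313]

After 5 iteration(s), the approximation is c_5 = -1.670313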